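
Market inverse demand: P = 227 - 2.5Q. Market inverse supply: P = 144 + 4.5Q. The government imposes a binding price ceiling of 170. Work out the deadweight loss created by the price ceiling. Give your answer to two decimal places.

Free-market equilibrium: 227 - 2.5Q = 144 + 4.5Q gives Q* = 11.8571, P* = 197.3571.
At P = 170, sellers supply (170 - 144)/4.5 = 5.7778 while buyers want more, so the quantity traded is 5.7778 at price 170.
At Q = 5.7778 the demand price is 212.5556 and the supply price is 170. Deadweight loss is the triangle between the curves from 5.7778 to 11.8571: (1/2)(212.5556 - 170)(11.8571 - 5.7778) = 129.3554.

129.36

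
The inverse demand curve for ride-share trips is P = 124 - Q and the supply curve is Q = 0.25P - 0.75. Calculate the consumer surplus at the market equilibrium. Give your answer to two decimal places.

Rewriting supply in inverse form: P = 3 + 4Q.
Setting demand equal to supply, 121 = 5Q, so Q* = 24.2 and P* = 99.8.
The demand choke price is 124, so CS = (1/2)(Q*)(124 - P*) = (1/2)(24.2)(24.2) = 292.82.

292.82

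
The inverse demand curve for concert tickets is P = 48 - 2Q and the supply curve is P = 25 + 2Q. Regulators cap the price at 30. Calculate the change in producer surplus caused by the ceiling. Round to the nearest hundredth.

Without the control, 48 - 2Q = 25 + 2Q so Q* = 5.75 and P* = 36.5.
At P = 30, sellers supply (30 - 25)/2 = 2.5 while buyers want more, so the quantity traded is 2.5 at price 30.
PS goes from (1/2)(5.75)(11.5) = 33.0625 to 6.25 (computed as (30 - 25)(2.5) - (1/2)(2)(2.5)^2), a change of -26.8125.

-26.81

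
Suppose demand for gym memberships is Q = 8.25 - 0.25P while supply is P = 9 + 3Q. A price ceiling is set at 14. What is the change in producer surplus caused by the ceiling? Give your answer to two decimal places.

-13.47

Rewriting demand in inverse form: P = 33 - 4Q.
Without the control, 33 - 4Q = 9 + 3Q so Q* = 3.4286 and P* = 19.2857.
At the ceiling price 14, quantity supplied is (14 - 9)/3 = 1.6667; supply is the short side, so Q = 1.6667 trades at P = 14.
PS goes from (1/2)(3.4286)(10.2857) = 17.6327 to 4.1667 (computed as (14 - 9)(1.6667) - (1/2)(3)(1.6667)^2), a change of -13.466.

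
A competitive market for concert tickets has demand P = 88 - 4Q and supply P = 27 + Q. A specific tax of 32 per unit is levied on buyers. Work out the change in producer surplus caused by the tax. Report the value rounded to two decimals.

-57.60

Without the tax, 88 - 4Q = 27 + Q so Q* = 12.2 and P* = 39.2.
A tax on buyers shifts demand down by 32: (88 - 32) - 4Q = 27 + Q, so Q_t = 5.8. Buyers pay P_b = 64.8; sellers receive P_s = P_b - 32 = 32.8.
PS falls from (1/2)(12.2)(12.2) = 74.42 to (1/2)(5.8)(5.8) = 16.82, a change of -57.6.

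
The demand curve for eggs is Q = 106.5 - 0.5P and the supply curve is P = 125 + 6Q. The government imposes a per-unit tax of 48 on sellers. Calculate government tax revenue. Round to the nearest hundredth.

Rewriting demand in inverse form: P = 213 - 2Q.
Pre-tax equilibrium: 213 - 2Q = 125 + 6Q gives Q* = 11, P* = 191.
A tax on sellers shifts supply up by 48: 213 - 2Q = 125 + 6Q + 48, so Q_t = 5. Buyers pay P_b = 203; sellers receive P_s = P_b - 48 = 155.
Revenue is the tax times quantity traded: 48 x 5 = 240.

240.00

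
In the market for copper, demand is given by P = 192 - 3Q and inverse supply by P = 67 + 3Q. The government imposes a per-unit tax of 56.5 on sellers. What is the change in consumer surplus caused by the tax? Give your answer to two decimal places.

Pre-tax equilibrium: 192 - 3Q = 67 + 3Q gives Q* = 20.8333, P* = 129.5.
A tax on sellers shifts supply up by 56.5: 192 - 3Q = 67 + 3Q + 56.5, so Q_t = 11.4167. Buyers pay P_b = 157.75; sellers receive P_s = P_b - 56.5 = 101.25.
Consumers lose the trapezoid between P* and P_b out to Q_t plus the triangle from Q_t to Q*: change in CS = 195.5104 - 651.0417 = -455.5312.

-455.53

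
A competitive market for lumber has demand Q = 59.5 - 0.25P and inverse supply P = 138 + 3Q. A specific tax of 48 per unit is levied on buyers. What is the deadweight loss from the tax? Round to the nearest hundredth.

164.57

Rewriting demand in inverse form: P = 238 - 4Q.
Pre-tax equilibrium: 238 - 4Q = 138 + 3Q gives Q* = 14.2857, P* = 180.8571.
A tax on buyers shifts demand down by 48: (238 - 48) - 4Q = 138 + 3Q, so Q_t = 7.4286. Buyers pay P_b = 208.2857; sellers receive P_s = P_b - 48 = 160.2857.
Deadweight loss is the triangle between the curves from Q_t to Q*: (1/2)(14.2857 - 7.4286)(48) = 164.5714.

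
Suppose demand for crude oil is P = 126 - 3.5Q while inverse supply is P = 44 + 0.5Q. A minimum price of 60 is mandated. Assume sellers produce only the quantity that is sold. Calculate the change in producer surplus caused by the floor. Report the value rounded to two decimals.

Free-market equilibrium: 126 - 3.5Q = 44 + 0.5Q gives Q* = 20.5, P* = 54.25.
At P = 60, buyers demand (126 - 60)/3.5 = 18.8571 while sellers would supply more, so the quantity traded is 18.8571 at price 60.
PS goes from (1/2)(20.5)(10.25) = 105.0625 to 212.8163 (computed as (60 - 44)(18.8571) - (1/2)(0.5)(18.8571)^2), a change of 107.7538.

107.75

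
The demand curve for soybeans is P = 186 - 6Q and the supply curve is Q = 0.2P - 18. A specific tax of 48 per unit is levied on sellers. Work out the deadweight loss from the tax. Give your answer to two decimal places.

Rewriting supply in inverse form: P = 90 + 5Q.
Pre-tax equilibrium: 186 - 6Q = 90 + 5Q gives Q* = 8.7273, P* = 133.6364.
A tax on sellers shifts supply up by 48: 186 - 6Q = 90 + 5Q + 48, so Q_t = 4.3636. Buyers pay P_b = 159.8182; sellers receive P_s = P_b - 48 = 111.8182.
The welfare triangle lost has base Q* - Q_t = 4.3636 and height t = 48, so DWL = (1/2)(4.3636)(48) = 104.7273.

104.73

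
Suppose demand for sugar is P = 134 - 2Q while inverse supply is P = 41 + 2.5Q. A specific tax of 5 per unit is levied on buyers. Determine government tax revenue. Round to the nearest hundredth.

Pre-tax equilibrium: 134 - 2Q = 41 + 2.5Q gives Q* = 20.6667, P* = 92.6667.
With the tax, buyers' net willingness to pay falls by 5: (134 - 5) - 2Q = 41 + 2.5Q, so Q_t = 19.5556. Buyers pay P_b = 94.8889; sellers receive P_s = P_b - 5 = 89.8889.
Revenue is the tax times quantity traded: 5 x 19.5556 = 97.7778.

97.78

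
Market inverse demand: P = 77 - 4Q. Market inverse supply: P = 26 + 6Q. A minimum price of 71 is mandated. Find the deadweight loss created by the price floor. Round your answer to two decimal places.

64.80

Free-market equilibrium: 77 - 4Q = 26 + 6Q gives Q* = 5.1, P* = 56.6.
At the floor price 71, quantity demanded is (77 - 71)/4 = 1.5; demand is the short side, so Q = 1.5 trades at P = 71.
At Q = 1.5 the demand price is 71 and the supply price is 35. Deadweight loss is the triangle between the curves from 1.5 to 5.1: (1/2)(71 - 35)(5.1 - 1.5) = 64.8.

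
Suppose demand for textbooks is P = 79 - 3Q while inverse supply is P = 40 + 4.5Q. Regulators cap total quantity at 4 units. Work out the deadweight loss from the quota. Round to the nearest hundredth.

Without the quota, 79 - 3Q = 40 + 4.5Q gives Q* = 5.2.
At Q = 4 the demand price is 79 - 3(4) = 67 and the supply price is 40 + 4.5(4) = 58.
DWL = (1/2)(gap between curves at 4) x (Q* - 4) = (1/2)(9)(1.2) = 5.4.

5.40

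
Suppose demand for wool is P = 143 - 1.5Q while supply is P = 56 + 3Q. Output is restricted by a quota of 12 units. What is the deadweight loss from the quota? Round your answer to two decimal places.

Without the quota, 143 - 1.5Q = 56 + 3Q gives Q* = 19.3333.
At Q = 12 the demand price is 143 - 1.5(12) = 125 and the supply price is 56 + 3(12) = 92.
DWL = (1/2)(gap between curves at 12) x (Q* - 12) = (1/2)(33)(7.3333) = 121.

121.00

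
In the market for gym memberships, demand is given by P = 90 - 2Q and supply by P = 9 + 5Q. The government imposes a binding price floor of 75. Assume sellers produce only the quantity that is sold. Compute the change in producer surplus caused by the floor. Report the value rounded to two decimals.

Free-market equilibrium: 90 - 2Q = 9 + 5Q gives Q* = 11.5714, P* = 66.8571.
At P = 75, buyers demand (90 - 75)/2 = 7.5 while sellers would supply more, so the quantity traded is 7.5 at price 75.
PS goes from (1/2)(11.5714)(57.8571) = 334.7449 to 354.375 (computed as (75 - 9)(7.5) - (1/2)(5)(7.5)^2), a change of 19.6301.

19.63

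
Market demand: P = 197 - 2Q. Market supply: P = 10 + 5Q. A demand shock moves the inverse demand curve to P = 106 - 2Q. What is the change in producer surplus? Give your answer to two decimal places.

-1313.93

Initial equilibrium: Q_0 = 26.7143, P_0 = 143.5714; CS_0 = (1/2)(26.7143)(53.4286) = 713.6531, PS_0 = (1/2)(26.7143)(133.5714) = 1784.1327.
New equilibrium: 106 - 2Q = 10 + 5Q gives Q_1 = 13.7143, P_1 = 78.5714; CS_1 = 188.0816, PS_1 = 470.2041.
Change in producer surplus = 470.2041 - 1784.1327 = -1313.9286.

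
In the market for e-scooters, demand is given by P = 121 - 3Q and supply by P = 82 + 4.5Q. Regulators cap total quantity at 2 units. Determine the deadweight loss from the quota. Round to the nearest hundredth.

Unrestricted equilibrium: Q* = (121 - 82)/(3 + 4.5) = 5.2.
At Q = 2 the demand price is 121 - 3(2) = 115 and the supply price is 82 + 4.5(2) = 91.
DWL = (1/2)(gap between curves at 2) x (Q* - 2) = (1/2)(24)(3.2) = 38.4.

38.40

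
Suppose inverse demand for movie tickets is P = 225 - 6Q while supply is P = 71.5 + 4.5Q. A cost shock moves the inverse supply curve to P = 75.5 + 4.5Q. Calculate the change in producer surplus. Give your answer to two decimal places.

Initial equilibrium: Q_0 = 14.619, P_0 = 137.2857; CS_0 = (1/2)(14.619)(87.7143) = 641.1497, PS_0 = (1/2)(14.619)(65.7857) = 480.8622.
New equilibrium: 225 - 6Q = 75.5 + 4.5Q gives Q_1 = 14.2381, P_1 = 139.5714; CS_1 = 608.1701, PS_1 = 456.1276.
Change in producer surplus = 456.1276 - 480.8622 = -24.7347.

-24.73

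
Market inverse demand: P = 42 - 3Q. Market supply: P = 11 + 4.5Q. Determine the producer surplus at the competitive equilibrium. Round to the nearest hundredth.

38.44

Setting demand equal to supply, 31 = 7.5Q, so Q* = 4.1333 and P* = 29.6.
The supply curve's price intercept is 11, so PS = (1/2)(Q*)(P* - 11) = (1/2)(4.1333)(18.6) = 38.44.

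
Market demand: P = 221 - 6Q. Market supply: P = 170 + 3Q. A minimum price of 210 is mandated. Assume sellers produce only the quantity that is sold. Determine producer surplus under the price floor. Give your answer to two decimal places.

Without the control, 221 - 6Q = 170 + 3Q so Q* = 5.6667 and P* = 187.
At P = 210, buyers demand (221 - 210)/6 = 1.8333 while sellers would supply more, so the quantity traded is 1.8333 at price 210.
The supply price at Q = 1.8333 is 175.5. PS is the trapezoid between 210 and supply over [0, 1.8333]: (1/2)[(210 - 170) + (210 - 175.5)](1.8333) = 68.2917.

68.29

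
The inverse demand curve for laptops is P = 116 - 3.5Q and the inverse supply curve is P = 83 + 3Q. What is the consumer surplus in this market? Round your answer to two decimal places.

45.11

Set 116 - 3.5Q = 83 + 3Q, which gives 33 = 6.5Q, so Q* = 5.0769 and P* = 116 - 3.5(5.0769) = 98.2308.
Consumer surplus is the triangle under demand above P*: (1/2)(5.0769)(116 - 98.2308) = (1/2)(5.0769)(17.7692) = 45.1065.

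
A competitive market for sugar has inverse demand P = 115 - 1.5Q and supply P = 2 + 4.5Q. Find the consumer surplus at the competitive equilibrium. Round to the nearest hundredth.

Setting demand equal to supply, 113 = 6Q, so Q* = 18.8333 and P* = 86.75.
The demand choke price is 115, so CS = (1/2)(Q*)(115 - P*) = (1/2)(18.8333)(28.25) = 266.0208.

266.02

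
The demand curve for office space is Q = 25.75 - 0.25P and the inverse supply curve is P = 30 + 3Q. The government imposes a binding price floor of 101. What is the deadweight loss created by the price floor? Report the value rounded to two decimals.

345.02

Rewriting demand in inverse form: P = 103 - 4Q.
Free-market equilibrium: 103 - 4Q = 30 + 3Q gives Q* = 10.4286, P* = 61.2857.
At the floor price 101, quantity demanded is (103 - 101)/4 = 0.5; demand is the short side, so Q = 0.5 trades at P = 101.
The lost-trades triangle has base Q* - 0.5 = 9.9286 and height equal to the gap between the curves at Q = 0.5, which is 101 - 31.5 = 69.5. DWL = (1/2)(9.9286)(69.5) = 345.0179.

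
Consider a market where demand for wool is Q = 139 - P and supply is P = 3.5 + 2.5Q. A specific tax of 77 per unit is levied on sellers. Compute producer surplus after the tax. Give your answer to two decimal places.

349.21

Rewriting demand in inverse form: P = 139 - Q.
Without the tax, 139 - Q = 3.5 + 2.5Q so Q* = 38.7143 and P* = 100.2857.
With the tax, sellers need 77 more per unit: 139 - Q = 3.5 + 2.5Q + 77, so Q_t = 16.7143. Buyers pay P_b = 122.2857; sellers receive P_s = P_b - 77 = 45.2857.
Producer surplus is the triangle above supply below P_s: (1/2)(16.7143)(45.2857 - 3.5) = 349.2092.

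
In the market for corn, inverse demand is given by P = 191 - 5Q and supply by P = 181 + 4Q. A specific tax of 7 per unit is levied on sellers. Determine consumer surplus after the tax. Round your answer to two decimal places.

0.28

Pre-tax equilibrium: 191 - 5Q = 181 + 4Q gives Q* = 1.1111, P* = 185.4444.
With the tax, sellers need 7 more per unit: 191 - 5Q = 181 + 4Q + 7, so Q_t = 0.3333. Buyers pay P_b = 189.3333; sellers receive P_s = P_b - 7 = 182.3333.
Consumer surplus is the triangle under demand above P_b: (1/2)(0.3333)(191 - 189.3333) = 0.2778.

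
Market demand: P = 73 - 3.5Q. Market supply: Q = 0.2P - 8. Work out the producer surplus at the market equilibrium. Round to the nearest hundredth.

37.68

Rewriting supply in inverse form: P = 40 + 5Q.
Set 73 - 3.5Q = 40 + 5Q, which gives 33 = 8.5Q, so Q* = 3.8824 and P* = 73 - 3.5(3.8824) = 59.4118.
PS is the area between P* and the supply curve from 0 to Q*: (1/2)(3.8824)(19.4118) = 37.6817.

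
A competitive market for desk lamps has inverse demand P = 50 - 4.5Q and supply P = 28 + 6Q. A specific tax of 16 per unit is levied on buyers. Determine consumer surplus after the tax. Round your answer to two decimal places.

Without the tax, 50 - 4.5Q = 28 + 6Q so Q* = 2.0952 and P* = 40.5714.
A tax on buyers shifts demand down by 16: (50 - 16) - 4.5Q = 28 + 6Q, so Q_t = 0.5714. Buyers pay P_b = 47.4286; sellers receive P_s = P_b - 16 = 31.4286.
CS = (1/2)(Q_t)(50 - P_b) = (1/2)(0.5714)(2.5714) = 0.7347.

0.73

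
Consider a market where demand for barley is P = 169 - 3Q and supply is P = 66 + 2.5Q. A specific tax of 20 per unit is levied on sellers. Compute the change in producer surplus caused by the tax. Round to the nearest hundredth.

-153.72

Pre-tax equilibrium: 169 - 3Q = 66 + 2.5Q gives Q* = 18.7273, P* = 112.8182.
A tax on sellers shifts supply up by 20: 169 - 3Q = 66 + 2.5Q + 20, so Q_t = 15.0909. Buyers pay P_b = 123.7273; sellers receive P_s = P_b - 20 = 103.7273.
Producers lose the trapezoid between P_s and P* out to Q_t plus the triangle from Q_t to Q*: change in PS = 284.6694 - 438.3884 = -153.719.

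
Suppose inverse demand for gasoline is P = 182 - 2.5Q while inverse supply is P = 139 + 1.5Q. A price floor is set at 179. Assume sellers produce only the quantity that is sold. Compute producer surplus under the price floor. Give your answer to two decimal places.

46.92

Free-market equilibrium: 182 - 2.5Q = 139 + 1.5Q gives Q* = 10.75, P* = 155.125.
At P = 179, buyers demand (182 - 179)/2.5 = 1.2 while sellers would supply more, so the quantity traded is 1.2 at price 179.
The supply price at Q = 1.2 is 140.8. PS is the trapezoid between 179 and supply over [0, 1.2]: (1/2)[(179 - 139) + (179 - 140.8)](1.2) = 46.92.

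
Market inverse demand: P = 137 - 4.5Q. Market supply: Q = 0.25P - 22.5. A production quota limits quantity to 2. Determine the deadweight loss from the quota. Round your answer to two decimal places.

52.94

Rewriting supply in inverse form: P = 90 + 4Q.
Without the quota, 137 - 4.5Q = 90 + 4Q gives Q* = 5.5294.
At Q = 2 the demand price is 137 - 4.5(2) = 128 and the supply price is 90 + 4(2) = 98.
Deadweight loss is the triangle between the curves from 2 to 5.5294: (1/2)(128 - 98)(5.5294 - 2) = 52.9412.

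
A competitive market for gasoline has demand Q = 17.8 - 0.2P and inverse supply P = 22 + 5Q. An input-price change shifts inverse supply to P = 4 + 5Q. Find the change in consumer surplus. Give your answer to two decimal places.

68.40

Rewriting demand in inverse form: P = 89 - 5Q.
Initial equilibrium: Q_0 = 6.7, P_0 = 55.5; CS_0 = (1/2)(6.7)(33.5) = 112.225, PS_0 = (1/2)(6.7)(33.5) = 112.225.
New equilibrium: 89 - 5Q = 4 + 5Q gives Q_1 = 8.5, P_1 = 46.5; CS_1 = 180.625, PS_1 = 180.625.
Change in consumer surplus = 180.625 - 112.225 = 68.4.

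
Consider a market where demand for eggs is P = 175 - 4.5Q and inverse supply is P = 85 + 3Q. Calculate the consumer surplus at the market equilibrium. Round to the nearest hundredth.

Setting demand equal to supply, 90 = 7.5Q, so Q* = 12 and P* = 121.
The demand choke price is 175, so CS = (1/2)(Q*)(175 - P*) = (1/2)(12)(54) = 324.

324.00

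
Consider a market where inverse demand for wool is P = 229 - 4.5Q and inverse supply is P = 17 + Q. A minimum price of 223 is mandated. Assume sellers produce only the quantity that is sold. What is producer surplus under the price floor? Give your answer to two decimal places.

Without the control, 229 - 4.5Q = 17 + Q so Q* = 38.5455 and P* = 55.5455.
At the floor price 223, quantity demanded is (229 - 223)/4.5 = 1.3333; demand is the short side, so Q = 1.3333 trades at P = 223.
The supply price at Q = 1.3333 is 18.3333. PS is the trapezoid between 223 and supply over [0, 1.3333]: (1/2)[(223 - 17) + (223 - 18.3333)](1.3333) = 273.7778.

273.78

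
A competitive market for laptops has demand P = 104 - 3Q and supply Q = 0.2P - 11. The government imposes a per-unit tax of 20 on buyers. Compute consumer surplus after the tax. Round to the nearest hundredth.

Rewriting supply in inverse form: P = 55 + 5Q.
Pre-tax equilibrium: 104 - 3Q = 55 + 5Q gives Q* = 6.125, P* = 85.625.
A tax on buyers shifts demand down by 20: (104 - 20) - 3Q = 55 + 5Q, so Q_t = 3.625. Buyers pay P_b = 93.125; sellers receive P_s = P_b - 20 = 73.125.
CS = (1/2)(Q_t)(104 - P_b) = (1/2)(3.625)(10.875) = 19.7109.

19.71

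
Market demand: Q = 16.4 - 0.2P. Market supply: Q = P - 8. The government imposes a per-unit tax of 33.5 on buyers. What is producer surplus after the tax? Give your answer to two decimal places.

22.78

Rewriting demand in inverse form: P = 82 - 5Q.
Rewriting supply in inverse form: P = 8 + Q.
Pre-tax equilibrium: 82 - 5Q = 8 + Q gives Q* = 12.3333, P* = 20.3333.
With the tax, buyers' net willingness to pay falls by 33.5: (82 - 33.5) - 5Q = 8 + Q, so Q_t = 6.75. Buyers pay P_b = 48.25; sellers receive P_s = P_b - 33.5 = 14.75.
Producer surplus is the triangle above supply below P_s: (1/2)(6.75)(14.75 - 8) = 22.7812.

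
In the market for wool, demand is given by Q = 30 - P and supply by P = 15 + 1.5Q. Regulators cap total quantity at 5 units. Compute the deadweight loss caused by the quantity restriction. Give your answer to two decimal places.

Rewriting demand in inverse form: P = 30 - Q.
Without the quota, 30 - Q = 15 + 1.5Q gives Q* = 6.
At Q = 5 the demand price is 30 - (5) = 25 and the supply price is 15 + 1.5(5) = 22.5.
DWL = (1/2)(gap between curves at 5) x (Q* - 5) = (1/2)(2.5)(1) = 1.25.

1.25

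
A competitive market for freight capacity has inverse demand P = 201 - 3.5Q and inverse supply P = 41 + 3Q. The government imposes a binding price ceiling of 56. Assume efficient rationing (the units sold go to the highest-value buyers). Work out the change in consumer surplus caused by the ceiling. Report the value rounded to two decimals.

Free-market equilibrium: 201 - 3.5Q = 41 + 3Q gives Q* = 24.6154, P* = 114.8462.
At the ceiling price 56, quantity supplied is (56 - 41)/3 = 5; supply is the short side, so Q = 5 trades at P = 56.
CS goes from (1/2)(24.6154)(86.1538) = 1060.355 to 681.25 (computed as (201 - 56)(5) - (1/2)(3.5)(5)^2), a change of -379.105.

-379.11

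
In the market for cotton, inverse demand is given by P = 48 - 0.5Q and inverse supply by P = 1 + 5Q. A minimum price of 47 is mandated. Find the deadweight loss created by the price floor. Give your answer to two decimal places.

117.82

Without the control, 48 - 0.5Q = 1 + 5Q so Q* = 8.5455 and P* = 43.7273.
At P = 47, buyers demand (48 - 47)/0.5 = 2 while sellers would supply more, so the quantity traded is 2 at price 47.
The lost-trades triangle has base Q* - 2 = 6.5455 and height equal to the gap between the curves at Q = 2, which is 47 - 11 = 36. DWL = (1/2)(6.5455)(36) = 117.8182.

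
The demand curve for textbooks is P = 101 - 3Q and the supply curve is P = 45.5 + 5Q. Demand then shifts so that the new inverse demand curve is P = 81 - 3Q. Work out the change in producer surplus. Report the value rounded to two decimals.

-71.09

Initial equilibrium: Q_0 = 6.9375, P_0 = 80.1875; CS_0 = (1/2)(6.9375)(20.8125) = 72.1934, PS_0 = (1/2)(6.9375)(34.6875) = 120.3223.
New equilibrium: 81 - 3Q = 45.5 + 5Q gives Q_1 = 4.4375, P_1 = 67.6875; CS_1 = 29.5371, PS_1 = 49.2285.
Change in producer surplus = 49.2285 - 120.3223 = -71.0938.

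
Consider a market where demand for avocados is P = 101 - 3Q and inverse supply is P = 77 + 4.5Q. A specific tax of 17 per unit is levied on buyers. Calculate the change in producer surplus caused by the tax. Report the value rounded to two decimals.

-21.08

Pre-tax equilibrium: 101 - 3Q = 77 + 4.5Q gives Q* = 3.2, P* = 91.4.
With the tax, buyers' net willingness to pay falls by 17: (101 - 17) - 3Q = 77 + 4.5Q, so Q_t = 0.9333. Buyers pay P_b = 98.2; sellers receive P_s = P_b - 17 = 81.2.
PS falls from (1/2)(3.2)(14.4) = 23.04 to (1/2)(0.9333)(4.2) = 1.96, a change of -21.08.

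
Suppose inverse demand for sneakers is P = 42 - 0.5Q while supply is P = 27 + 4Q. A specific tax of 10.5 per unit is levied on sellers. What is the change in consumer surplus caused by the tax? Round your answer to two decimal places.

-2.53

Pre-tax equilibrium: 42 - 0.5Q = 27 + 4Q gives Q* = 3.3333, P* = 40.3333.
With the tax, sellers need 10.5 more per unit: 42 - 0.5Q = 27 + 4Q + 10.5, so Q_t = 1. Buyers pay P_b = 41.5; sellers receive P_s = P_b - 10.5 = 31.
CS falls from (1/2)(3.3333)(1.6667) = 2.7778 to (1/2)(1)(0.5) = 0.25, a change of -2.5278.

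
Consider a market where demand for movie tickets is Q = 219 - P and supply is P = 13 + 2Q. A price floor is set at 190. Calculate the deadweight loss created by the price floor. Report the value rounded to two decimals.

Rewriting demand in inverse form: P = 219 - Q.
Free-market equilibrium: 219 - Q = 13 + 2Q gives Q* = 68.6667, P* = 150.3333.
At the floor price 190, quantity demanded is (219 - 190)/1 = 29; demand is the short side, so Q = 29 trades at P = 190.
At Q = 29 the demand price is 190 and the supply price is 71. Deadweight loss is the triangle between the curves from 29 to 68.6667: (1/2)(190 - 71)(68.6667 - 29) = 2360.1667.

2360.17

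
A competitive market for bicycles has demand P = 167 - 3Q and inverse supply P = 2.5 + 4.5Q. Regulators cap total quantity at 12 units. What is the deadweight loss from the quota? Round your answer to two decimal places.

Unrestricted equilibrium: Q* = (167 - 2.5)/(3 + 4.5) = 21.9333.
At Q = 12 the demand price is 167 - 3(12) = 131 and the supply price is 2.5 + 4.5(12) = 56.5.
DWL = (1/2)(gap between curves at 12) x (Q* - 12) = (1/2)(74.5)(9.9333) = 370.0167.

370.02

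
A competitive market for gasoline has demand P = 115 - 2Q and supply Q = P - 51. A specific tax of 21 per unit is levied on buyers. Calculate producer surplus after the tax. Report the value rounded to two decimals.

Rewriting supply in inverse form: P = 51 + Q.
Pre-tax equilibrium: 115 - 2Q = 51 + Q gives Q* = 21.3333, P* = 72.3333.
With the tax, buyers' net willingness to pay falls by 21: (115 - 21) - 2Q = 51 + Q, so Q_t = 14.3333. Buyers pay P_b = 86.3333; sellers receive P_s = P_b - 21 = 65.3333.
Producer surplus is the triangle above supply below P_s: (1/2)(14.3333)(65.3333 - 51) = 102.7222.

102.72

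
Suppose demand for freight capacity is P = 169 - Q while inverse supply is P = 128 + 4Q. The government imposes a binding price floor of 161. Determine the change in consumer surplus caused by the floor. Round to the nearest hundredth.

Free-market equilibrium: 169 - Q = 128 + 4Q gives Q* = 8.2, P* = 160.8.
At the floor price 161, quantity demanded is (169 - 161)/1 = 8; demand is the short side, so Q = 8 trades at P = 161.
CS goes from (1/2)(8.2)(8.2) = 33.62 to 32 (computed as (169 - 161)(8) - (1/2)(1)(8)^2), a change of -1.62.

-1.62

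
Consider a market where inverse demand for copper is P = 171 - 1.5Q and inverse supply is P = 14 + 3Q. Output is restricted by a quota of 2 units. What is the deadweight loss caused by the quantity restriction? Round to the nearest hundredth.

Without the quota, 171 - 1.5Q = 14 + 3Q gives Q* = 34.8889.
At Q = 2 the demand price is 171 - 1.5(2) = 168 and the supply price is 14 + 3(2) = 20.
Deadweight loss is the triangle between the curves from 2 to 34.8889: (1/2)(168 - 20)(34.8889 - 2) = 2433.7778.

2433.78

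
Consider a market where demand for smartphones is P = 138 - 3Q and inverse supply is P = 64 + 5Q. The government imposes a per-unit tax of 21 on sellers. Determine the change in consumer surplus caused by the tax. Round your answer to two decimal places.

Without the tax, 138 - 3Q = 64 + 5Q so Q* = 9.25 and P* = 110.25.
A tax on sellers shifts supply up by 21: 138 - 3Q = 64 + 5Q + 21, so Q_t = 6.625. Buyers pay P_b = 118.125; sellers receive P_s = P_b - 21 = 97.125.
CS falls from (1/2)(9.25)(27.75) = 128.3438 to (1/2)(6.625)(19.875) = 65.8359, a change of -62.5078.

-62.51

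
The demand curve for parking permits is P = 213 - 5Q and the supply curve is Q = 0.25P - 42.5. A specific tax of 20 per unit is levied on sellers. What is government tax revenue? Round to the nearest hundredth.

Rewriting supply in inverse form: P = 170 + 4Q.
Without the tax, 213 - 5Q = 170 + 4Q so Q* = 4.7778 and P* = 189.1111.
A tax on sellers shifts supply up by 20: 213 - 5Q = 170 + 4Q + 20, so Q_t = 2.5556. Buyers pay P_b = 200.2222; sellers receive P_s = P_b - 20 = 180.2222.
Revenue is the tax times quantity traded: 20 x 2.5556 = 51.1111.

51.11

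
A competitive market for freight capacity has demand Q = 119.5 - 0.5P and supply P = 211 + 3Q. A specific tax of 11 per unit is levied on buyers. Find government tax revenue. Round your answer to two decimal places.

Rewriting demand in inverse form: P = 239 - 2Q.
Pre-tax equilibrium: 239 - 2Q = 211 + 3Q gives Q* = 5.6, P* = 227.8.
With the tax, buyers' net willingness to pay falls by 11: (239 - 11) - 2Q = 211 + 3Q, so Q_t = 3.4. Buyers pay P_b = 232.2; sellers receive P_s = P_b - 11 = 221.2.
Revenue is the tax times quantity traded: 11 x 3.4 = 37.4.

37.40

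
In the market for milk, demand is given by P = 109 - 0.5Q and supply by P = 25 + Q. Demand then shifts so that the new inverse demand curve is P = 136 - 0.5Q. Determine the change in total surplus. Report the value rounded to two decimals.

Initial equilibrium: Q_0 = 56, P_0 = 81; CS_0 = (1/2)(56)(28) = 784, PS_0 = (1/2)(56)(56) = 1568.
New equilibrium: 136 - 0.5Q = 25 + Q gives Q_1 = 74, P_1 = 99; CS_1 = 1369, PS_1 = 2738.
Change in total surplus = (1369 + 2738) - (784 + 1568) = 1755.

1755.00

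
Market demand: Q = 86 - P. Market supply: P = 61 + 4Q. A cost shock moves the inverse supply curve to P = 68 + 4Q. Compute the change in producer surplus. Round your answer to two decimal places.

Rewriting demand in inverse form: P = 86 - Q.
Initial equilibrium: Q_0 = 5, P_0 = 81; CS_0 = (1/2)(5)(5) = 12.5, PS_0 = (1/2)(5)(20) = 50.
New equilibrium: 86 - Q = 68 + 4Q gives Q_1 = 3.6, P_1 = 82.4; CS_1 = 6.48, PS_1 = 25.92.
Change in producer surplus = 25.92 - 50 = -24.08.

-24.08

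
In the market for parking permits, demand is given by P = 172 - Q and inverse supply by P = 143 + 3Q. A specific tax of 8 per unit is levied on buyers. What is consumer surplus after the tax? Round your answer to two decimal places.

13.78

Pre-tax equilibrium: 172 - Q = 143 + 3Q gives Q* = 7.25, P* = 164.75.
A tax on buyers shifts demand down by 8: (172 - 8) - Q = 143 + 3Q, so Q_t = 5.25. Buyers pay P_b = 166.75; sellers receive P_s = P_b - 8 = 158.75.
CS = (1/2)(Q_t)(172 - P_b) = (1/2)(5.25)(5.25) = 13.7812.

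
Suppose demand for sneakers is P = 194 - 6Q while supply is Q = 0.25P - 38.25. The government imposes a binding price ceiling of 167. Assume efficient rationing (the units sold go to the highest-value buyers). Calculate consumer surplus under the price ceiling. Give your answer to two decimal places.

57.75

Rewriting supply in inverse form: P = 153 + 4Q.
Free-market equilibrium: 194 - 6Q = 153 + 4Q gives Q* = 4.1, P* = 169.4.
At the ceiling price 167, quantity supplied is (167 - 153)/4 = 3.5; supply is the short side, so Q = 3.5 trades at P = 167.
The demand price at Q = 3.5 is 173. CS is the trapezoid between demand and 167 over [0, 3.5]: (1/2)[(194 - 167) + (173 - 167)](3.5) = 57.75.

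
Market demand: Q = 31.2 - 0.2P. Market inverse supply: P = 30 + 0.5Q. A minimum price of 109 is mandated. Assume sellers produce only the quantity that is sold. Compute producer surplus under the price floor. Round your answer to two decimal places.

Rewriting demand in inverse form: P = 156 - 5Q.
Without the control, 156 - 5Q = 30 + 0.5Q so Q* = 22.9091 and P* = 41.4545.
At P = 109, buyers demand (156 - 109)/5 = 9.4 while sellers would supply more, so the quantity traded is 9.4 at price 109.
The supply price at Q = 9.4 is 34.7. PS is the trapezoid between 109 and supply over [0, 9.4]: (1/2)[(109 - 30) + (109 - 34.7)](9.4) = 720.51.

720.51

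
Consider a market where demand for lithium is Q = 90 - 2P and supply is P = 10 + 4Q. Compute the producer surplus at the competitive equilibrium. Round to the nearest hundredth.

120.99

Rewriting demand in inverse form: P = 45 - 0.5Q.
Setting demand equal to supply, 35 = 4.5Q, so Q* = 7.7778 and P* = 41.1111.
PS is the area between P* and the supply curve from 0 to Q*: (1/2)(7.7778)(31.1111) = 120.9877.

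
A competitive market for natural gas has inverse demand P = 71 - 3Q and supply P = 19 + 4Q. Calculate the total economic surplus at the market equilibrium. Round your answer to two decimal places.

193.14

Setting demand equal to supply, 52 = 7Q, so Q* = 7.4286 and P* = 48.7143.
CS = (1/2)(7.4286)(22.2857) = 82.7755 and PS = (1/2)(7.4286)(29.7143) = 110.3673, so total surplus = 193.1429.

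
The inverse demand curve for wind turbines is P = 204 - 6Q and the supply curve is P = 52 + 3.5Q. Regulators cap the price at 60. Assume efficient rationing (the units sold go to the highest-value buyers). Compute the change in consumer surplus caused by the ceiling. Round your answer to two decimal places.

Free-market equilibrium: 204 - 6Q = 52 + 3.5Q gives Q* = 16, P* = 108.
At the ceiling price 60, quantity supplied is (60 - 52)/3.5 = 2.2857; supply is the short side, so Q = 2.2857 trades at P = 60.
CS goes from (1/2)(16)(96) = 768 to 313.4694 (computed as (204 - 60)(2.2857) - (1/2)(6)(2.2857)^2), a change of -454.5306.

-454.53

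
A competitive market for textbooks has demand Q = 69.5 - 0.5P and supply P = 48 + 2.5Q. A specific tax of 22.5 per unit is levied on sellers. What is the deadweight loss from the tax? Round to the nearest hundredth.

56.25

Rewriting demand in inverse form: P = 139 - 2Q.
Pre-tax equilibrium: 139 - 2Q = 48 + 2.5Q gives Q* = 20.2222, P* = 98.5556.
With the tax, sellers need 22.5 more per unit: 139 - 2Q = 48 + 2.5Q + 22.5, so Q_t = 15.2222. Buyers pay P_b = 108.5556; sellers receive P_s = P_b - 22.5 = 86.0556.
Deadweight loss is the triangle between the curves from Q_t to Q*: (1/2)(20.2222 - 15.2222)(22.5) = 56.25.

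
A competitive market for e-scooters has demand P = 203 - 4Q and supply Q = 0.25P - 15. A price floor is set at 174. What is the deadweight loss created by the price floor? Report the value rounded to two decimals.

451.56

Rewriting supply in inverse form: P = 60 + 4Q.
Free-market equilibrium: 203 - 4Q = 60 + 4Q gives Q* = 17.875, P* = 131.5.
At the floor price 174, quantity demanded is (203 - 174)/4 = 7.25; demand is the short side, so Q = 7.25 trades at P = 174.
The lost-trades triangle has base Q* - 7.25 = 10.625 and height equal to the gap between the curves at Q = 7.25, which is 174 - 89 = 85. DWL = (1/2)(10.625)(85) = 451.5625.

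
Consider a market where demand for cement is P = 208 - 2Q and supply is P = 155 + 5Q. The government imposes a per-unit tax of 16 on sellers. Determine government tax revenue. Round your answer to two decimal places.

84.57

Without the tax, 208 - 2Q = 155 + 5Q so Q* = 7.5714 and P* = 192.8571.
With the tax, sellers need 16 more per unit: 208 - 2Q = 155 + 5Q + 16, so Q_t = 5.2857. Buyers pay P_b = 197.4286; sellers receive P_s = P_b - 16 = 181.4286.
Tax revenue = t x Q_t = 16 x 5.2857 = 84.5714.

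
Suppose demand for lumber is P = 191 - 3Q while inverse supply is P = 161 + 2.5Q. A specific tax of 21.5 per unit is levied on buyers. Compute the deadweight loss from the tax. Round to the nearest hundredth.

42.02

Pre-tax equilibrium: 191 - 3Q = 161 + 2.5Q gives Q* = 5.4545, P* = 174.6364.
A tax on buyers shifts demand down by 21.5: (191 - 21.5) - 3Q = 161 + 2.5Q, so Q_t = 1.5455. Buyers pay P_b = 186.3636; sellers receive P_s = P_b - 21.5 = 164.8636.
Deadweight loss is the triangle between the curves from Q_t to Q*: (1/2)(5.4545 - 1.5455)(21.5) = 42.0227.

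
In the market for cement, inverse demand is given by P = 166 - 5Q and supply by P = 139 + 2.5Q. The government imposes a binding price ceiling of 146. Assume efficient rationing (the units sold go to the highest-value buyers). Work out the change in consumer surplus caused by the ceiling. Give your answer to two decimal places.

Free-market equilibrium: 166 - 5Q = 139 + 2.5Q gives Q* = 3.6, P* = 148.
At the ceiling price 146, quantity supplied is (146 - 139)/2.5 = 2.8; supply is the short side, so Q = 2.8 trades at P = 146.
CS goes from (1/2)(3.6)(18) = 32.4 to 36.4 (computed as (166 - 146)(2.8) - (1/2)(5)(2.8)^2), a change of 4.

4.00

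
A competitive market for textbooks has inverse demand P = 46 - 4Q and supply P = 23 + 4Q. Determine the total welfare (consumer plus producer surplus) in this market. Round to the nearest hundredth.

Set 46 - 4Q = 23 + 4Q, which gives 23 = 8Q, so Q* = 2.875 and P* = 46 - 4(2.875) = 34.5.
CS = (1/2)(2.875)(11.5) = 16.5312 and PS = (1/2)(2.875)(11.5) = 16.5312, so total surplus = 33.0625.

33.06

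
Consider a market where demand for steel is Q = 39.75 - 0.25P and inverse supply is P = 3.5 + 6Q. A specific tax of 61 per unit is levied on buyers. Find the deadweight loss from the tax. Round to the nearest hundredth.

186.05

Rewriting demand in inverse form: P = 159 - 4Q.
Pre-tax equilibrium: 159 - 4Q = 3.5 + 6Q gives Q* = 15.55, P* = 96.8.
A tax on buyers shifts demand down by 61: (159 - 61) - 4Q = 3.5 + 6Q, so Q_t = 9.45. Buyers pay P_b = 121.2; sellers receive P_s = P_b - 61 = 60.2.
Deadweight loss is the triangle between the curves from Q_t to Q*: (1/2)(15.55 - 9.45)(61) = 186.05.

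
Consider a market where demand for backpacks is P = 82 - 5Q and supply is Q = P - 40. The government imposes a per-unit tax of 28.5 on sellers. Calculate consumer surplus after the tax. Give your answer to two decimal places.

12.66

Rewriting supply in inverse form: P = 40 + Q.
Pre-tax equilibrium: 82 - 5Q = 40 + Q gives Q* = 7, P* = 47.
With the tax, sellers need 28.5 more per unit: 82 - 5Q = 40 + Q + 28.5, so Q_t = 2.25. Buyers pay P_b = 70.75; sellers receive P_s = P_b - 28.5 = 42.25.
CS = (1/2)(Q_t)(82 - P_b) = (1/2)(2.25)(11.25) = 12.6562.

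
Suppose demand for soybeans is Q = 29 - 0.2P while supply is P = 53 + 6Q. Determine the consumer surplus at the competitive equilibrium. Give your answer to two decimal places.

Rewriting demand in inverse form: P = 145 - 5Q.
Setting demand equal to supply, 92 = 11Q, so Q* = 8.3636 and P* = 103.1818.
The demand choke price is 145, so CS = (1/2)(Q*)(145 - P*) = (1/2)(8.3636)(41.8182) = 174.876.

174.88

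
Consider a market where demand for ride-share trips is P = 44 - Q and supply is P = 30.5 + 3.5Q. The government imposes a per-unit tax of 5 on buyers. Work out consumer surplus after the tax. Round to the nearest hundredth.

1.78

Without the tax, 44 - Q = 30.5 + 3.5Q so Q* = 3 and P* = 41.
A tax on buyers shifts demand down by 5: (44 - 5) - Q = 30.5 + 3.5Q, so Q_t = 1.8889. Buyers pay P_b = 42.1111; sellers receive P_s = P_b - 5 = 37.1111.
Consumer surplus is the triangle under demand above P_b: (1/2)(1.8889)(44 - 42.1111) = 1.784.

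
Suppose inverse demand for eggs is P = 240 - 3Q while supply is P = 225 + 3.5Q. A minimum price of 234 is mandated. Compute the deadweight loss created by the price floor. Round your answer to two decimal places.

Without the control, 240 - 3Q = 225 + 3.5Q so Q* = 2.3077 and P* = 233.0769.
At the floor price 234, quantity demanded is (240 - 234)/3 = 2; demand is the short side, so Q = 2 trades at P = 234.
At Q = 2 the demand price is 234 and the supply price is 232. Deadweight loss is the triangle between the curves from 2 to 2.3077: (1/2)(234 - 232)(2.3077 - 2) = 0.3077.

0.31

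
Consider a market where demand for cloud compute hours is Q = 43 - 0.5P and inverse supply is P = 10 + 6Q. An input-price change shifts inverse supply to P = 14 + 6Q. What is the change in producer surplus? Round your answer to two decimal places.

-27.75

Rewriting demand in inverse form: P = 86 - 2Q.
Initial equilibrium: Q_0 = 9.5, P_0 = 67; CS_0 = (1/2)(9.5)(19) = 90.25, PS_0 = (1/2)(9.5)(57) = 270.75.
New equilibrium: 86 - 2Q = 14 + 6Q gives Q_1 = 9, P_1 = 68; CS_1 = 81, PS_1 = 243.
Change in producer surplus = 243 - 270.75 = -27.75.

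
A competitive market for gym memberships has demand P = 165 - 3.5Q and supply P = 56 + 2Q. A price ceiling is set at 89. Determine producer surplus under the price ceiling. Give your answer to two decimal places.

272.25

Free-market equilibrium: 165 - 3.5Q = 56 + 2Q gives Q* = 19.8182, P* = 95.6364.
At the ceiling price 89, quantity supplied is (89 - 56)/2 = 16.5; supply is the short side, so Q = 16.5 trades at P = 89.
PS is the triangle above supply below 89: (1/2)(16.5)(89 - 56) = 272.25.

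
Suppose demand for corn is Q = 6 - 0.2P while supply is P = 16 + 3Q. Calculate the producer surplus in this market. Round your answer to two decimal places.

Rewriting demand in inverse form: P = 30 - 5Q.
Set 30 - 5Q = 16 + 3Q, which gives 14 = 8Q, so Q* = 1.75 and P* = 30 - 5(1.75) = 21.25.
The supply curve's price intercept is 16, so PS = (1/2)(Q*)(P* - 16) = (1/2)(1.75)(5.25) = 4.5938.

4.59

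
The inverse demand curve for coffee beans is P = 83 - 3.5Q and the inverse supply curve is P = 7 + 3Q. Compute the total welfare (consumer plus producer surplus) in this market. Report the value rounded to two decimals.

444.31

Equilibrium: 83 - 3.5Q = 7 + 3Q, so Q* = 11.6923 and P* = 42.0769.
Total surplus is the full triangle between the curves from 0 to Q*: (1/2)(11.6923)(83 - 7) = 444.3077.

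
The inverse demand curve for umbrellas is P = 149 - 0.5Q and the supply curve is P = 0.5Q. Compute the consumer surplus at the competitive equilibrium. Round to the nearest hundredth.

Set 149 - 0.5Q = 0.5Q, which gives 149 = 1Q, so Q* = 149 and P* = 149 - 0.5(149) = 74.5.
Consumer surplus is the triangle under demand above P*: (1/2)(149)(149 - 74.5) = (1/2)(149)(74.5) = 5550.25.

5550.25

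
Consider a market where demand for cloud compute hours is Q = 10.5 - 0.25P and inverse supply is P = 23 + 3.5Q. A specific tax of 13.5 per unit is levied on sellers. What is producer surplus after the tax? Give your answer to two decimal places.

Rewriting demand in inverse form: P = 42 - 4Q.
Pre-tax equilibrium: 42 - 4Q = 23 + 3.5Q gives Q* = 2.5333, P* = 31.8667.
With the tax, sellers need 13.5 more per unit: 42 - 4Q = 23 + 3.5Q + 13.5, so Q_t = 0.7333. Buyers pay P_b = 39.0667; sellers receive P_s = P_b - 13.5 = 25.5667.
PS = (1/2)(Q_t)(P_s - 23) = (1/2)(0.7333)(2.5667) = 0.9411.

0.94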